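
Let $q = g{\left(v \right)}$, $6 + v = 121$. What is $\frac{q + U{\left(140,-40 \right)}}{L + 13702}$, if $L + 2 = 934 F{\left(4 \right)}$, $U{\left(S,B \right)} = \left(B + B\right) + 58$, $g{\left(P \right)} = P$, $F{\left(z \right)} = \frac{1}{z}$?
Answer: $\frac{62}{9289} \approx 0.0066746$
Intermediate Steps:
$v = 115$ ($v = -6 + 121 = 115$)
$q = 115$
$U{\left(S,B \right)} = 58 + 2 B$ ($U{\left(S,B \right)} = 2 B + 58 = 58 + 2 B$)
$L = \frac{463}{2}$ ($L = -2 + \frac{934}{4} = -2 + 934 \cdot \frac{1}{4} = -2 + \frac{467}{2} = \frac{463}{2} \approx 231.5$)
$\frac{q + U{\left(140,-40 \right)}}{L + 13702} = \frac{115 + \left(58 + 2 \left(-40\right)\right)}{\frac{463}{2} + 13702} = \frac{115 + \left(58 - 80\right)}{\frac{27867}{2}} = \left(115 - 22\right) \frac{2}{27867} = 93 \cdot \frac{2}{27867} = \frac{62}{9289}$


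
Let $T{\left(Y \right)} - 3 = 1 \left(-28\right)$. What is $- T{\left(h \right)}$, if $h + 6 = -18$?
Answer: $25$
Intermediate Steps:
$h = -24$ ($h = -6 - 18 = -24$)
$T{\left(Y \right)} = -25$ ($T{\left(Y \right)} = 3 + 1 \left(-28\right) = 3 - 28 = -25$)
$- T{\left(h \right)} = \left(-1\right) \left(-25\right) = 25$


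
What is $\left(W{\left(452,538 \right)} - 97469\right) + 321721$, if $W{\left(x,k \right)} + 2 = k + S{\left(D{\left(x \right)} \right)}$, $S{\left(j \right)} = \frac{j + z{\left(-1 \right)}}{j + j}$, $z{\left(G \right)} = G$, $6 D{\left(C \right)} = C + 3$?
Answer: $\frac{204557529}{910} \approx 2.2479 \cdot 10^{5}$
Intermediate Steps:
$D{\left(C \right)} = \frac{1}{2} + \frac{C}{6}$ ($D{\left(C \right)} = \frac{C + 3}{6} = \frac{3 + C}{6} = \frac{1}{2} + \frac{C}{6}$)
$S{\left(j \right)} = \frac{-1 + j}{2 j}$ ($S{\left(j \right)} = \frac{j - 1}{j + j} = \frac{-1 + j}{2 j}$)
$W{\left(x,k \right)} = -2 + k + \frac{- \frac{1}{2} + \frac{x}{6}}{2 \left(\frac{1}{2} + \frac{x}{6}\right)}$ ($W{\left(x,k \right)} = -2 + \left(k + \frac{-1 + \left(\frac{1}{2} + \frac{x}{6}\right)}{2 \left(\frac{1}{2} + \frac{x}{6}\right)}\right) = -2 + \left(k + \frac{- \frac{1}{2} + \frac{x}{6}}{2 \left(\frac{1}{2} + \frac{x}{6}\right)}\right) = -2 + k + \frac{- \frac{1}{2} + \frac{x}{6}}{2 \left(\frac{1}{2} + \frac{x}{6}\right)}$)
$\left(W{\left(452,538 \right)} - 97469\right) + 321721 = \left(\frac{-3 + 452 + 2 \left(-2 + 538\right) \left(3 + 452\right)}{2 \left(3 + 452\right)} - 97469\right) + 321721 = \left(\frac{-3 + 452 + 2 \cdot 536 \cdot 455}{2 \cdot 455} - 97469\right) + 321721 = \left(\frac{1}{2} \cdot \frac{1}{455} \left(-3 + 452 + 487760\right) - 97469\right) + 321721 = \left(\frac{1}{2} \cdot \frac{1}{455} \cdot 488209 - 97469\right) + 321721 = \left(\frac{488209}{910} - 97469\right) + 321721 = - \frac{88208581}{910} + 321721 = \frac{204557529}{910}$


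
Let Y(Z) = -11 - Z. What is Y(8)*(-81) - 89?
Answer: 1450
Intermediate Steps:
Y(8)*(-81) - 89 = (-11 - 1*8)*(-81) - 89 = (-11 - 8)*(-81) - 89 = -19*(-81) - 89 = 1539 - 89 = 1450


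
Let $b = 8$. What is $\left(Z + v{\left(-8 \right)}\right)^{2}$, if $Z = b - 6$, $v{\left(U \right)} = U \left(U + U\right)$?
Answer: $16900$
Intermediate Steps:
$v{\left(U \right)} = 2 U^{2}$ ($v{\left(U \right)} = U 2 U = 2 U^{2}$)
$Z = 2$ ($Z = 8 - 6 = 2$)
$\left(Z + v{\left(-8 \right)}\right)^{2} = \left(2 + 2 \left(-8\right)^{2}\right)^{2} = \left(2 + 2 \cdot 64\right)^{2} = \left(2 + 128\right)^{2} = 130^{2} = 16900$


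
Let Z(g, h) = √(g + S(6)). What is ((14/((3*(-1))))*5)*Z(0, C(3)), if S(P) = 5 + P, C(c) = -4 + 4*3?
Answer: -70*√11/3 ≈ -77.388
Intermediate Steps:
C(c) = 8 (C(c) = -4 + 12 = 8)
Z(g, h) = √(11 + g) (Z(g, h) = √(g + (5 + 6)) = √(g + 11) = √(11 + g))
((14/((3*(-1))))*5)*Z(0, C(3)) = ((14/((3*(-1))))*5)*√(11 + 0) = ((14/(-3))*5)*√11 = ((14*(-⅓))*5)*√11 = (-14/3*5)*√11 = -70*√11/3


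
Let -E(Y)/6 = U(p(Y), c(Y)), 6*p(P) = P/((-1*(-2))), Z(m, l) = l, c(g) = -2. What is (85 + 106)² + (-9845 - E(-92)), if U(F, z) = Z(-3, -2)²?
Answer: 26660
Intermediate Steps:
p(P) = P/12 (p(P) = (P/((-1*(-2))))/6 = (P/2)/6 = P/12)
U(F, z) = 4 (U(F, z) = (-2)² = 4)
E(Y) = -24 (E(Y) = -6*4 = -24)
(85 + 106)² + (-9845 - E(-92)) = (85 + 106)² + (-9845 - 1*(-24)) = 191² + (-9845 + 24) = 36481 - 9821 = 26660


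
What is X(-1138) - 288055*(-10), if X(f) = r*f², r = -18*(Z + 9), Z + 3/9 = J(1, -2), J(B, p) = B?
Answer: -222457106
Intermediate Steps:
Z = ⅔ (Z = -⅓ + 1 = ⅔ ≈ 0.66667)
r = -174 (r = -18*(⅔ + 9) = -18*29/3 = -174)
X(f) = -174*f²
X(-1138) - 288055*(-10) = -174*(-1138)² - 288055*(-10) = -174*1295044 + 2880550 = -225337656 + 2880550 = -222457106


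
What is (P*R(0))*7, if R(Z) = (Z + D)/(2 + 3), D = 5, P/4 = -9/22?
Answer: -126/11 ≈ -11.455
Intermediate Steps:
P = -18/11 (P = 4*(-9/22) = -18/11 ≈ -1.6364)
R(Z) = 1 + Z/5 (R(Z) = (Z + 5)/(2 + 3) = (5 + Z)/5 = (5 + Z)*(⅕) = 1 + Z/5)
(P*R(0))*7 = -18*(1 + (⅕)*0)/11*7 = -18*(1 + 0)/11*7 = -18/11*1*7 = -18/11*7 = -126/11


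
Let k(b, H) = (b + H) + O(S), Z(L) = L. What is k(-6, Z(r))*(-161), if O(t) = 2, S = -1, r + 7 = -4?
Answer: 2415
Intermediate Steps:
r = -11 (r = -7 - 4 = -11)
k(b, H) = 2 + H + b (k(b, H) = (b + H) + 2 = (H + b) + 2 = 2 + H + b)
k(-6, Z(r))*(-161) = (2 - 11 - 6)*(-161) = -15*(-161) = 2415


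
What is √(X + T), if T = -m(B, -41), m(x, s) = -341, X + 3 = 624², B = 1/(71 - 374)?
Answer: 13*√2306 ≈ 624.27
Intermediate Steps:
B = -1/303 (B = 1/(-303) = -1/303 ≈ -0.0033003)
X = 389373 (X = -3 + 624² = -3 + 389376 = 389373)
T = 341 (T = -1*(-341) = 341)
√(X + T) = √(389373 + 341) = √389714 = 13*√2306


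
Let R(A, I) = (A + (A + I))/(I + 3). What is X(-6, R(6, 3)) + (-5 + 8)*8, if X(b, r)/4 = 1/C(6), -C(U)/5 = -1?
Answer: 124/5 ≈ 24.800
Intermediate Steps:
C(U) = 5 (C(U) = -5*(-1) = 5)
R(A, I) = (I + 2*A)/(3 + I)
X(b, r) = ⅘ (X(b, r) = 4/5 = 4*(⅕) = ⅘)
X(-6, R(6, 3)) + (-5 + 8)*8 = ⅘ + (-5 + 8)*8 = ⅘ + 3*8 = ⅘ + 24 = 124/5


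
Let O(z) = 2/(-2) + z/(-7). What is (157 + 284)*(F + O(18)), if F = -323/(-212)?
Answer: -191457/212 ≈ -903.10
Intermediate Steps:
F = 323/212 (F = -323*(-1/212) = 323/212 ≈ 1.5236)
O(z) = -1 - z/7 (O(z) = 2*(-½) + z*(-⅐) = -1 - z/7)
(157 + 284)*(F + O(18)) = (157 + 284)*(323/212 + (-1 - ⅐*18)) = 441*(323/212 + (-1 - 18/7)) = 441*(323/212 - 25/7) = 441*(-3039/1484) = -191457/212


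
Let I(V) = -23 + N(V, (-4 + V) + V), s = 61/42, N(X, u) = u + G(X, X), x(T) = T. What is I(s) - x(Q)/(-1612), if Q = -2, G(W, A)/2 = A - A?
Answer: -407857/16926 ≈ -24.096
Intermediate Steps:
G(W, A) = 0 (G(W, A) = 2*(A - A) = 2*0 = 0)
N(X, u) = u (N(X, u) = u + 0 = u)
s = 61/42 (s = 61*(1/42) = 61/42 ≈ 1.4524)
I(V) = -27 + 2*V (I(V) = -23 + ((-4 + V) + V) = -23 + (-4 + 2*V) = -27 + 2*V)
I(s) - x(Q)/(-1612) = (-27 + 2*(61/42)) - (-2)/(-1612) = (-27 + 61/21) - (-2)*(-1)/1612 = -506/21 - 1*1/806 = -506/21 - 1/806 = -407857/16926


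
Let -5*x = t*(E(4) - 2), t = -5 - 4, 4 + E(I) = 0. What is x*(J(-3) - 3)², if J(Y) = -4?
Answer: -2646/5 ≈ -529.20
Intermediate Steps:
E(I) = -4 (E(I) = -4 + 0 = -4)
t = -9
x = -54/5 (x = -(-9)*(-4 - 2)/5 = -(-9)*(-6)/5 = -⅕*54 = -54/5 ≈ -10.800)
x*(J(-3) - 3)² = -54*(-4 - 3)²/5 = -54/5*(-7)² = -54/5*49 = -2646/5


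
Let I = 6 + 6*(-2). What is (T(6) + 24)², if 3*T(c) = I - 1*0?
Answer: 484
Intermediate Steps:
I = -6 (I = 6 - 12 = -6)
T(c) = -2 (T(c) = (-6 - 1*0)/3 = (-6 + 0)/3 = (⅓)*(-6) = -2)
(T(6) + 24)² = (-2 + 24)² = 22² = 484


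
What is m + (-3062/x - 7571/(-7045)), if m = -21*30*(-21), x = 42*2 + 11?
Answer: 1766731141/133855 ≈ 13199.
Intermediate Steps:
x = 95 (x = 84 + 11 = 95)
m = 13230 (m = -630*(-21) = 13230)
m + (-3062/x - 7571/(-7045)) = 13230 + (-3062/95 - 7571/(-7045)) = 13230 + (-3062*1/95 - 7571*(-1/7045)) = 13230 + (-3062/95 + 7571/7045) = 13230 - 4170509/133855 = 1766731141/133855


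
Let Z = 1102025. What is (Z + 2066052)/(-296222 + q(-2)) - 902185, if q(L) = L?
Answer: -267252017517/296224 ≈ -9.0220e+5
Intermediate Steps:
(Z + 2066052)/(-296222 + q(-2)) - 902185 = (1102025 + 2066052)/(-296222 - 2) - 902185 = 3168077/(-296224) - 902185 = 3168077*(-1/296224) - 902185 = -3168077/296224 - 902185 = -267252017517/296224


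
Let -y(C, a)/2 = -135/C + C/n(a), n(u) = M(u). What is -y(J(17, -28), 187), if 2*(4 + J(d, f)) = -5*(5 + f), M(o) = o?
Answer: -89531/20009 ≈ -4.4745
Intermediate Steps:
n(u) = u
J(d, f) = -33/2 - 5*f/2 (J(d, f) = -4 + (-5*(5 + f))/2 = -4 + (-25 - 5*f)/2 = -4 + (-25/2 - 5*f/2) = -33/2 - 5*f/2)
y(C, a) = 270/C - 2*C/a (y(C, a) = -2*(-135/C + C/a) = 270/C - 2*C/a)
-y(J(17, -28), 187) = -(270/(-33/2 - 5/2*(-28)) - 2*(-33/2 - 5/2*(-28))/187) = -(270/(-33/2 + 70) - 2*(-33/2 + 70)*1/187) = -(270/(107/2) - 2*107/2*1/187) = -(270*(2/107) - 107/187) = -(540/107 - 107/187) = -1*89531/20009 = -89531/20009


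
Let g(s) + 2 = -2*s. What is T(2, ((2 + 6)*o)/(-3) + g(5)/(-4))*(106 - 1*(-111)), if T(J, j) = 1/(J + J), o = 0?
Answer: 217/4 ≈ 54.250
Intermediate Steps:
g(s) = -2 - 2*s
T(J, j) = 1/(2*J)
T(2, ((2 + 6)*o)/(-3) + g(5)/(-4))*(106 - 1*(-111)) = ((½)/2)*(106 - 1*(-111)) = ((½)*(½))*(106 + 111) = (¼)*217 = 217/4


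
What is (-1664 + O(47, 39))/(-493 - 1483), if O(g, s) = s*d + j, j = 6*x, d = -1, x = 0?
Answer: 131/152 ≈ 0.86184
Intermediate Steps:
j = 0 (j = 6*0 = 0)
O(g, s) = -s (O(g, s) = s*(-1) + 0 = -s + 0 = -s)
(-1664 + O(47, 39))/(-493 - 1483) = (-1664 - 1*39)/(-493 - 1483) = (-1664 - 39)/(-1976) = -1703*(-1/1976) = 131/152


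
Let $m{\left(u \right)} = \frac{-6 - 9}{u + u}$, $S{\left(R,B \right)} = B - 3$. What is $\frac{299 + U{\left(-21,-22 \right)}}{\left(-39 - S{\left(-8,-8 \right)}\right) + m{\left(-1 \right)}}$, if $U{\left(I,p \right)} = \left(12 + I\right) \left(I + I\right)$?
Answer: $- \frac{1354}{41} \approx -33.024$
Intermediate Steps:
$S{\left(R,B \right)} = -3 + B$
$U{\left(I,p \right)} = 2 I \left(12 + I\right)$ ($U{\left(I,p \right)} = \left(12 + I\right) 2 I = 2 I \left(12 + I\right)$)
$m{\left(u \right)} = - \frac{15}{2 u}$
$\frac{299 + U{\left(-21,-22 \right)}}{\left(-39 - S{\left(-8,-8 \right)}\right) + m{\left(-1 \right)}} = \frac{299 + 2 \left(-21\right) \left(12 - 21\right)}{\left(-39 - \left(-3 - 8\right)\right) - \frac{15}{2 \left(-1\right)}} = \frac{299 + 2 \left(-21\right) \left(-9\right)}{\left(-39 - -11\right) - - \frac{15}{2}} = \frac{299 + 378}{\left(-39 + 11\right) + \frac{15}{2}} = \frac{677}{-28 + \frac{15}{2}} = \frac{677}{- \frac{41}{2}} = 677 \left(- \frac{2}{41}\right) = - \frac{1354}{41}$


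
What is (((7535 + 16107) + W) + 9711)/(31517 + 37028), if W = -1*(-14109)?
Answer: 47462/68545 ≈ 0.69242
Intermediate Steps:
W = 14109
(((7535 + 16107) + W) + 9711)/(31517 + 37028) = (((7535 + 16107) + 14109) + 9711)/(31517 + 37028) = ((23642 + 14109) + 9711)/68545 = (37751 + 9711)*(1/68545) = 47462*(1/68545) = 47462/68545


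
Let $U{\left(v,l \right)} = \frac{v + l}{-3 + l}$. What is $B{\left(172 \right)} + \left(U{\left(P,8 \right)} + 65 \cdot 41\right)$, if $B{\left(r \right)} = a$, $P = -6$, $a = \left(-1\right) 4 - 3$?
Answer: $\frac{13292}{5} \approx 2658.4$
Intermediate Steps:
$a = -7$ ($a = -4 - 3 = -7$)
$B{\left(r \right)} = -7$
$U{\left(v,l \right)} = \frac{l + v}{-3 + l}$
$B{\left(172 \right)} + \left(U{\left(P,8 \right)} + 65 \cdot 41\right) = -7 + \left(\frac{8 - 6}{-3 + 8} + 65 \cdot 41\right) = -7 + \left(\frac{1}{5} \cdot 2 + 2665\right) = -7 + \left(\frac{2}{5} + 2665\right) = -7 + \frac{13327}{5} = \frac{13292}{5}$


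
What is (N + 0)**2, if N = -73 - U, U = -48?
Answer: 625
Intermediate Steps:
N = -25 (N = -73 - 1*(-48) = -73 + 48 = -25)
(N + 0)**2 = (-25 + 0)**2 = (-25)**2 = 625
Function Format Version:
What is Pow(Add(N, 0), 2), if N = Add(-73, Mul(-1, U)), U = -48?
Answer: 625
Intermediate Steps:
N = -25 (N = Add(-73, Mul(-1, -48)) = Add(-73, 48) = -25)
Pow(Add(N, 0), 2) = Pow(Add(-25, 0), 2) = Pow(-25, 2) = 625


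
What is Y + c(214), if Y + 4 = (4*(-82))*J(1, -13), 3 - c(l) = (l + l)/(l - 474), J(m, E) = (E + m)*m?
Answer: 255882/65 ≈ 3936.6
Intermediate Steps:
J(m, E) = m*(E + m)
c(l) = 3 - 2*l/(-474 + l) (c(l) = 3 - (l + l)/(l - 474) = 3 - 2*l/(-474 + l))
Y = 3932 (Y = -4 + (4*(-82))*(1*(-13 + 1)) = -4 - 328*(-12) = -4 + 3936 = 3932)
Y + c(214) = 3932 + (-1422 + 214)/(-474 + 214) = 3932 - 1208/(-260) = 3932 - 1/260*(-1208) = 3932 + 302/65 = 255882/65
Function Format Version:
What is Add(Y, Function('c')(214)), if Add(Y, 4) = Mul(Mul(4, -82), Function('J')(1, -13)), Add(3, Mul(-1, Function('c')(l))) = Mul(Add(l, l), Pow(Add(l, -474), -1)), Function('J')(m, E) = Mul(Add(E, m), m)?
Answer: Rational(255882, 65) ≈ 3936.6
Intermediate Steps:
Function('J')(m, E) = Mul(m, Add(E, m))
Function('c')(l) = Add(3, Mul(-2, l, Pow(Add(-474, l), -1))) (Function('c')(l) = Add(3, Mul(-1, Mul(Add(l, l), Pow(Add(l, -474), -1)))) = Add(3, Mul(-1, Mul(Mul(2, l), Pow(Add(-474, l), -1)))) = Add(3, Mul(-1, Mul(2, l, Pow(Add(-474, l), -1)))) = Add(3, Mul(-2, l, Pow(Add(-474, l), -1))))
Y = 3932 (Y = Add(-4, Mul(Mul(4, -82), Mul(1, Add(-13, 1)))) = Add(-4, Mul(-328, Mul(1, -12))) = Add(-4, Mul(-328, -12)) = Add(-4, 3936) = 3932)
Add(Y, Function('c')(214)) = Add(3932, Mul(Pow(Add(-474, 214), -1), Add(-1422, 214))) = Add(3932, Mul(Pow(-260, -1), -1208)) = Add(3932, Mul(Rational(-1, 260), -1208)) = Add(3932, Rational(302, 65)) = Rational(255882, 65)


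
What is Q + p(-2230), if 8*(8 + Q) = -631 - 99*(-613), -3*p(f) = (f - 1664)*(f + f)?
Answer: -5781581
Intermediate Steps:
p(f) = -2*f*(-1664 + f)/3 (p(f) = -(f - 1664)*(f + f)/3 = -(-1664 + f)*2*f/3 = -2*f*(-1664 + f)/3)
Q = 7499 (Q = -8 + (-631 - 99*(-613))/8 = -8 + (-631 + 60687)/8 = -8 + (⅛)*60056 = -8 + 7507 = 7499)
Q + p(-2230) = 7499 + (⅔)*(-2230)*(1664 - 1*(-2230)) = 7499 + (⅔)*(-2230)*(1664 + 2230) = 7499 + (⅔)*(-2230)*3894 = 7499 - 5789080 = -5781581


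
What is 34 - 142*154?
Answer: -21834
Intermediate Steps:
34 - 142*154 = 34 - 21868 = -21834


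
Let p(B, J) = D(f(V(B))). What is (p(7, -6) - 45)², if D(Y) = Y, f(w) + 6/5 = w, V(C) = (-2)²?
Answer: 44521/25 ≈ 1780.8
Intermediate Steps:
V(C) = 4
f(w) = -6/5 + w
p(B, J) = 14/5 (p(B, J) = -6/5 + 4 = 14/5)
(p(7, -6) - 45)² = (14/5 - 45)² = (-211/5)² = 44521/25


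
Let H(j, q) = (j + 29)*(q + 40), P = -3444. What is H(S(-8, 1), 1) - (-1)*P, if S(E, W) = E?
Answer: -2583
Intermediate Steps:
H(j, q) = (29 + j)*(40 + q)
H(S(-8, 1), 1) - (-1)*P = (1160 + 29*1 + 40*(-8) - 8*1) - (-1)*(-3444) = (1160 + 29 - 320 - 8) - 1*3444 = 861 - 3444 = -2583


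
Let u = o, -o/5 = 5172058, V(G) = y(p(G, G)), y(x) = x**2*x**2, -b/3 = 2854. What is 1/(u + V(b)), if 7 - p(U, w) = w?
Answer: 1/5391636059612831 ≈ 1.8547e-16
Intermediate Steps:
p(U, w) = 7 - w
b = -8562 (b = -3*2854 = -8562)
y(x) = x**4
V(G) = (7 - G)**4
o = -25860290 (o = -5*5172058 = -25860290)
u = -25860290
1/(u + V(b)) = 1/(-25860290 + (-7 - 8562)**4) = 1/(-25860290 + (-8569)**4) = 1/(-25860290 + 5391636085473121) = 1/5391636059612831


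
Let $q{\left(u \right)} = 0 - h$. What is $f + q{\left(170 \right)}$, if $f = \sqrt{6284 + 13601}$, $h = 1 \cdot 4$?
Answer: $-4 + \sqrt{19885} \approx 137.01$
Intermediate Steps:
$h = 4$
$q{\left(u \right)} = -4$ ($q{\left(u \right)} = 0 - 4 = -4$)
$f = \sqrt{19885} \approx 141.01$
$f + q{\left(170 \right)} = \sqrt{19885} - 4 = -4 + \sqrt{19885}$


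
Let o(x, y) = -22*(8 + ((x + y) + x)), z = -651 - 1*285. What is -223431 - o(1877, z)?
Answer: -161259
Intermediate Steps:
z = -936 (z = -651 - 285 = -936)
o(x, y) = -176 - 44*x - 22*y (o(x, y) = -22*(8 + (y + 2*x)) = -22*(8 + y + 2*x) = -176 - 44*x - 22*y)
-223431 - o(1877, z) = -223431 - (-176 - 44*1877 - 22*(-936)) = -223431 - (-176 - 82588 + 20592) = -223431 - 1*(-62172) = -223431 + 62172 = -161259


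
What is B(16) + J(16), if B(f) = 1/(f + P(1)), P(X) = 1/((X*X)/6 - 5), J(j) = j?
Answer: 7357/458 ≈ 16.063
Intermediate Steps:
P(X) = 1/(-5 + X²/6) (P(X) = 1/(X²*(⅙) - 5) = 1/(X²/6 - 5) = 1/(-5 + X²/6))
B(f) = 1/(-6/29 + f) (B(f) = 1/(f + 6/(-30 + 1²)) = 1/(f + 6/(-30 + 1)) = 1/(f + 6/(-29)) = 1/(f + 6*(-1/29)) = 1/(f - 6/29) = 1/(-6/29 + f))
B(16) + J(16) = 29/(-6 + 29*16) + 16 = 29/(-6 + 464) + 16 = 29/458 + 16 = 7357/458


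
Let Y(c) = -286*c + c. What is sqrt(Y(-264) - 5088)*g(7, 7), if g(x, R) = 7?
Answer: 14*sqrt(17538) ≈ 1854.0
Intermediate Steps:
Y(c) = -285*c
sqrt(Y(-264) - 5088)*g(7, 7) = sqrt(-285*(-264) - 5088)*7 = sqrt(75240 - 5088)*7 = sqrt(70152)*7 = (2*sqrt(17538))*7 = 14*sqrt(17538)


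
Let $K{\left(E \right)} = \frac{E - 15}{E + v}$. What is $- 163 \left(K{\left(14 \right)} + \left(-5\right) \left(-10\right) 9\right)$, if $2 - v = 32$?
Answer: $- \frac{1173763}{16} \approx -73360.0$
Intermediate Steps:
$v = -30$ ($v = 2 - 32 = -30$)
$K{\left(E \right)} = \frac{-15 + E}{-30 + E}$ ($K{\left(E \right)} = \frac{E - 15}{E - 30} = \frac{-15 + E}{-30 + E}$)
$- 163 \left(K{\left(14 \right)} + \left(-5\right) \left(-10\right) 9\right) = - 163 \left(\frac{-15 + 14}{-30 + 14} + \left(-5\right) \left(-10\right) 9\right) = - 163 \left(\frac{1}{-16} \left(-1\right) + 50 \cdot 9\right) = - 163 \left(\left(- \frac{1}{16}\right) \left(-1\right) + 450\right) = - 163 \left(\frac{1}{16} + 450\right) = \left(-163\right) \frac{7201}{16} = - \frac{1173763}{16}$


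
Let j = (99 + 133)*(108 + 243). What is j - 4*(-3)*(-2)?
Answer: 81408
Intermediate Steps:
j = 81432 (j = 232*351 = 81432)
j - 4*(-3)*(-2) = 81432 - 4*(-3)*(-2) = 81432 + 12*(-2) = 81432 - 24 = 81408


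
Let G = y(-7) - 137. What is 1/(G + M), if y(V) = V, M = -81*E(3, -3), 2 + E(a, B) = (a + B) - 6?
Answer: 1/504 ≈ 0.0019841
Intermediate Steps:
E(a, B) = -8 + B + a (E(a, B) = -2 + ((a + B) - 6) = -2 + ((B + a) - 6) = -2 + (-6 + B + a) = -8 + B + a)
M = 648 (M = -81*(-8 - 3 + 3) = -81*(-8) = 648)
G = -144 (G = -7 - 137 = -144)
1/(G + M) = 1/(-144 + 648) = 1/504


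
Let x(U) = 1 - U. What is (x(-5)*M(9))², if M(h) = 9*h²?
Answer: 19131876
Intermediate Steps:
(x(-5)*M(9))² = ((1 - 1*(-5))*(9*9²))² = ((1 + 5)*(9*81))² = (6*729)² = 4374² = 19131876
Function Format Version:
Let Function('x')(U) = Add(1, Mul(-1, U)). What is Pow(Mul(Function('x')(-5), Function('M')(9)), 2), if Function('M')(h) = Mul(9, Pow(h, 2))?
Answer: 19131876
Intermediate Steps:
Pow(Mul(Function('x')(-5), Function('M')(9)), 2) = Pow(Mul(Add(1, Mul(-1, -5)), Mul(9, Pow(9, 2))), 2) = Pow(Mul(Add(1, 5), Mul(9, 81)), 2) = Pow(Mul(6, 729), 2) = Pow(4374, 2) = 19131876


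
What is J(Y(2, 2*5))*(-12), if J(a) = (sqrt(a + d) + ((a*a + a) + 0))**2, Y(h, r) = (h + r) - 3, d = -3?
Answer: -97272 - 2160*sqrt(6) ≈ -1.0256e+5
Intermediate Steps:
Y(h, r) = -3 + h + r
J(a) = (a + a**2 + sqrt(-3 + a))**2 (J(a) = (sqrt(a - 3) + ((a*a + a) + 0))**2 = (sqrt(-3 + a) + ((a**2 + a) + 0))**2 = (sqrt(-3 + a) + ((a + a**2) + 0))**2 = (sqrt(-3 + a) + (a + a**2))**2 = (a + a**2 + sqrt(-3 + a))**2)
J(Y(2, 2*5))*(-12) = ((-3 + 2 + 2*5) + (-3 + 2 + 2*5)**2 + sqrt(-3 + (-3 + 2 + 2*5)))**2*(-12) = ((-3 + 2 + 10) + (-3 + 2 + 10)**2 + sqrt(-3 + (-3 + 2 + 10)))**2*(-12) = (9 + 9**2 + sqrt(-3 + 9))**2*(-12) = (9 + 81 + sqrt(6))**2*(-12) = (90 + sqrt(6))**2*(-12) = -12*(90 + sqrt(6))**2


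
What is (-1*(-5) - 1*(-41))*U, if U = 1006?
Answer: 46276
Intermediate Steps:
(-1*(-5) - 1*(-41))*U = (-1*(-5) - 1*(-41))*1006 = (5 + 41)*1006 = 46*1006 = 46276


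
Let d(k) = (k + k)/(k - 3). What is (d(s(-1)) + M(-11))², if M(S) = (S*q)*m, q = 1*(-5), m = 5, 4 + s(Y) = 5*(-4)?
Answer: 6205081/81 ≈ 76606.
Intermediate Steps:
s(Y) = -24 (s(Y) = -4 + 5*(-4) = -4 - 20 = -24)
d(k) = 2*k/(-3 + k) (d(k) = (2*k)/(-3 + k) = 2*k/(-3 + k))
q = -5
M(S) = -25*S (M(S) = (S*(-5))*5 = -5*S*5 = -25*S)
(d(s(-1)) + M(-11))² = (2*(-24)/(-3 - 24) - 25*(-11))² = (2*(-24)/(-27) + 275)² = (2*(-24)*(-1/27) + 275)² = (16/9 + 275)² = (2491/9)² = 6205081/81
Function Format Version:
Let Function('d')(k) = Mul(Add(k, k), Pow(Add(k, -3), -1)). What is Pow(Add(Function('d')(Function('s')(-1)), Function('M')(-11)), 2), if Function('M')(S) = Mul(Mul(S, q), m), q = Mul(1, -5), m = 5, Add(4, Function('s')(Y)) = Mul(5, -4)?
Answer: Rational(6205081, 81) ≈ 76606.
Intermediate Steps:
Function('s')(Y) = -24 (Function('s')(Y) = Add(-4, Mul(5, -4)) = Add(-4, -20) = -24)
Function('d')(k) = Mul(2, k, Pow(Add(-3, k), -1)) (Function('d')(k) = Mul(Mul(2, k), Pow(Add(-3, k), -1)) = Mul(2, k, Pow(Add(-3, k), -1)))
q = -5
Function('M')(S) = Mul(-25, S) (Function('M')(S) = Mul(Mul(S, -5), 5) = Mul(Mul(-5, S), 5) = Mul(-25, S))
Pow(Add(Function('d')(Function('s')(-1)), Function('M')(-11)), 2) = Pow(Add(Mul(2, -24, Pow(Add(-3, -24), -1)), Mul(-25, -11)), 2) = Pow(Add(Mul(2, -24, Pow(-27, -1)), 275), 2) = Pow(Add(Mul(2, -24, Rational(-1, 27)), 275), 2) = Pow(Add(Rational(16, 9), 275), 2) = Pow(Rational(2491, 9), 2) = Rational(6205081, 81)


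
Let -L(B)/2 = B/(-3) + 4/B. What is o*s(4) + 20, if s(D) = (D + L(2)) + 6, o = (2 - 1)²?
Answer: 82/3 ≈ 27.333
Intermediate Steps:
L(B) = -8/B + 2*B/3 (L(B) = -2*(B/(-3) + 4/B) = -2*(B*(-⅓) + 4/B) = -2*(-B/3 + 4/B) = -2*(4/B - B/3) = -8/B + 2*B/3)
o = 1 (o = 1² = 1)
s(D) = 10/3 + D (s(D) = (D + (-8/2 + (⅔)*2)) + 6 = (D + (-8*½ + 4/3)) + 6 = (D + (-4 + 4/3)) + 6 = (D - 8/3) + 6 = (-8/3 + D) + 6 = 10/3 + D)
o*s(4) + 20 = 1*(10/3 + 4) + 20 = 1*(22/3) + 20 = 22/3 + 20 = 82/3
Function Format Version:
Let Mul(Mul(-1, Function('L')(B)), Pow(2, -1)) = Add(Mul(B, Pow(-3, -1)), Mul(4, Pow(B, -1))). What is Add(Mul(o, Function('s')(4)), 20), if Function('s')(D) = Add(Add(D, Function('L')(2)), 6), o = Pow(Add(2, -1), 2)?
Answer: Rational(82, 3) ≈ 27.333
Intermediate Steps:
Function('L')(B) = Add(Mul(-8, Pow(B, -1)), Mul(Rational(2, 3), B)) (Function('L')(B) = Mul(-2, Add(Mul(B, Pow(-3, -1)), Mul(4, Pow(B, -1)))) = Mul(-2, Add(Mul(B, Rational(-1, 3)), Mul(4, Pow(B, -1)))) = Mul(-2, Add(Mul(Rational(-1, 3), B), Mul(4, Pow(B, -1)))) = Mul(-2, Add(Mul(4, Pow(B, -1)), Mul(Rational(-1, 3), B))) = Add(Mul(-8, Pow(B, -1)), Mul(Rational(2, 3), B)))
o = 1 (o = Pow(1, 2) = 1)
Function('s')(D) = Add(Rational(10, 3), D) (Function('s')(D) = Add(Add(D, Add(Mul(-8, Pow(2, -1)), Mul(Rational(2, 3), 2))), 6) = Add(Add(D, Add(Mul(-8, Rational(1, 2)), Rational(4, 3))), 6) = Add(Add(D, Add(-4, Rational(4, 3))), 6) = Add(Add(D, Rational(-8, 3)), 6) = Add(Add(Rational(-8, 3), D), 6) = Add(Rational(10, 3), D))
Add(Mul(o, Function('s')(4)), 20) = Add(Mul(1, Add(Rational(10, 3), 4)), 20) = Add(Mul(1, Rational(22, 3)), 20) = Add(Rational(22, 3), 20) = Rational(82, 3)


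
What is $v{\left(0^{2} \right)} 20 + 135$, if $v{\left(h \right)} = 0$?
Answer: $135$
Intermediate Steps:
$v{\left(0^{2} \right)} 20 + 135 = 0 \cdot 20 + 135 = 0 + 135 = 135$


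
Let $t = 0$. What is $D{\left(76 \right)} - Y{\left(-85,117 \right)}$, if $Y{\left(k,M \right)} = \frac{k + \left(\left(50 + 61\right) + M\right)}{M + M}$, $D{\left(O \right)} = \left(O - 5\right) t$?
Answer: $- \frac{11}{18} \approx -0.61111$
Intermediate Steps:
$D{\left(O \right)} = 0$ ($D{\left(O \right)} = \left(O - 5\right) 0 = \left(-5 + O\right) 0 = 0$)
$Y{\left(k,M \right)} = \frac{111 + M + k}{2 M}$ ($Y{\left(k,M \right)} = \frac{k + \left(111 + M\right)}{2 M} = \left(111 + M + k\right) \frac{1}{2 M} = \frac{111 + M + k}{2 M}$)
$D{\left(76 \right)} - Y{\left(-85,117 \right)} = 0 - \frac{111 + 117 - 85}{2 \cdot 117} = 0 - \frac{1}{2} \cdot \frac{1}{117} \cdot 143 = 0 - \frac{11}{18} = - \frac{11}{18}$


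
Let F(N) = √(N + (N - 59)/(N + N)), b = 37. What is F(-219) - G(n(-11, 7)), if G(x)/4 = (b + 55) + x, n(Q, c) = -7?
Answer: -340 + I*√10473018/219 ≈ -340.0 + 14.777*I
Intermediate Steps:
G(x) = 368 + 4*x (G(x) = 4*((37 + 55) + x) = 4*(92 + x) = 368 + 4*x)
F(N) = √(N + (-59 + N)/(2*N)) (F(N) = √(N + (-59 + N)/((2*N))) = √(N + (-59 + N)*(1/(2*N))) = √(N + (-59 + N)/(2*N)))
F(-219) - G(n(-11, 7)) = √(2 - 118/(-219) + 4*(-219))/2 - (368 + 4*(-7)) = √(2 - 118*(-1/219) - 876)/2 - (368 - 28) = √(2 + 118/219 - 876)/2 - 1*340 = √(-191288/219)/2 - 340 = (2*I*√10473018/219)/2 - 340 = I*√10473018/219 - 340 = -340 + I*√10473018/219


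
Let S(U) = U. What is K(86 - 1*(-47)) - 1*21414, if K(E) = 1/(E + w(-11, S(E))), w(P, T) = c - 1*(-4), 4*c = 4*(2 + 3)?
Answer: -3040787/142 ≈ -21414.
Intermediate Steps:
c = 5 (c = (4*(2 + 3))/4 = (4*5)/4 = (¼)*20 = 5)
w(P, T) = 9 (w(P, T) = 5 - 1*(-4) = 5 + 4 = 9)
K(E) = 1/(9 + E) (K(E) = 1/(E + 9) = 1/(9 + E))
K(86 - 1*(-47)) - 1*21414 = 1/(9 + (86 - 1*(-47))) - 1*21414 = 1/(9 + (86 + 47)) - 21414 = 1/(9 + 133) - 21414 = 1/142 - 21414 = -3040787/142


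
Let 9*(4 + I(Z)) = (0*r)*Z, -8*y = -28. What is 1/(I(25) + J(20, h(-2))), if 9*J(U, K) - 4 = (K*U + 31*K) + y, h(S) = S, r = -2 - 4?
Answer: -2/29 ≈ -0.068966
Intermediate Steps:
y = 7/2 (y = -1/8*(-28) = 7/2 ≈ 3.5000)
r = -6
J(U, K) = 5/6 + 31*K/9 + K*U/9 (J(U, K) = 4/9 + ((K*U + 31*K) + 7/2)/9 = 4/9 + ((31*K + K*U) + 7/2)/9 = 4/9 + (7/2 + 31*K + K*U)/9 = 4/9 + (7/18 + 31*K/9 + K*U/9) = 5/6 + 31*K/9 + K*U/9)
I(Z) = -4 (I(Z) = -4 + ((0*(-6))*Z)/9 = -4 + (0*Z)/9 = -4 + (1/9)*0 = -4 + 0 = -4)
1/(I(25) + J(20, h(-2))) = 1/(-4 + (5/6 + (31/9)*(-2) + (1/9)*(-2)*20)) = 1/(-4 + (5/6 - 62/9 - 40/9)) = 1/(-4 - 21/2) = 1/(-29/2) = -2/29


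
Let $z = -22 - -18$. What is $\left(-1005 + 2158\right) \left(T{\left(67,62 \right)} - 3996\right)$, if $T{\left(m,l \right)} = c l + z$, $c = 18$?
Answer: $-3325252$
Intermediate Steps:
$z = -4$ ($z = -22 + 18 = -4$)
$T{\left(m,l \right)} = -4 + 18 l$ ($T{\left(m,l \right)} = 18 l - 4 = -4 + 18 l$)
$\left(-1005 + 2158\right) \left(T{\left(67,62 \right)} - 3996\right) = \left(-1005 + 2158\right) \left(\left(-4 + 18 \cdot 62\right) - 3996\right) = 1153 \left(\left(-4 + 1116\right) - 3996\right) = 1153 \left(1112 - 3996\right) = 1153 \left(-2884\right) = -3325252$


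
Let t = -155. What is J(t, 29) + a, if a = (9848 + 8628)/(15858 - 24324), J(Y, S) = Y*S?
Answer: -19036573/4233 ≈ -4497.2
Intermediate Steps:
J(Y, S) = S*Y
a = -9238/4233 (a = 18476/(-8466) = 18476*(-1/8466) = -9238/4233 ≈ -2.1824)
J(t, 29) + a = 29*(-155) - 9238/4233 = -4495 - 9238/4233 = -19036573/4233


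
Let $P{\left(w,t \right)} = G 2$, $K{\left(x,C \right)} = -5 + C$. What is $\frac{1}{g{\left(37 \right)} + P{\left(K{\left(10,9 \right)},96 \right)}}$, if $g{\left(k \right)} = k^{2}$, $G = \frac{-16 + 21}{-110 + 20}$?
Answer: $\frac{9}{12320} \approx 0.00073052$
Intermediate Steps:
$G = - \frac{1}{18}$ ($G = \frac{5}{-90} = 5 \left(- \frac{1}{90}\right) = - \frac{1}{18} \approx -0.055556$)
$P{\left(w,t \right)} = - \frac{1}{9}$ ($P{\left(w,t \right)} = \left(- \frac{1}{18}\right) 2 = - \frac{1}{9}$)
$\frac{1}{g{\left(37 \right)} + P{\left(K{\left(10,9 \right)},96 \right)}} = \frac{1}{37^{2} - \frac{1}{9}} = \frac{1}{1369 - \frac{1}{9}} = \frac{1}{\frac{12320}{9}} = \frac{9}{12320}$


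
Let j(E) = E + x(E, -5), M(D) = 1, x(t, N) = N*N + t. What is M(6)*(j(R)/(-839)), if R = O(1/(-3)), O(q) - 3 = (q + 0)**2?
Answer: -281/7551 ≈ -0.037214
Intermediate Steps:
x(t, N) = t + N**2 (x(t, N) = N**2 + t = t + N**2)
O(q) = 3 + q**2 (O(q) = 3 + (q + 0)**2 = 3 + q**2)
R = 28/9 (R = 3 + (1/(-3))**2 = 3 + (-1/3)**2 = 3 + 1/9 = 28/9 ≈ 3.1111)
j(E) = 25 + 2*E (j(E) = E + (E + (-5)**2) = E + (E + 25) = E + (25 + E) = 25 + 2*E)
M(6)*(j(R)/(-839)) = 1*((25 + 2*(28/9))/(-839)) = 1*((25 + 56/9)*(-1/839)) = 1*((281/9)*(-1/839)) = 1*(-281/7551) = -281/7551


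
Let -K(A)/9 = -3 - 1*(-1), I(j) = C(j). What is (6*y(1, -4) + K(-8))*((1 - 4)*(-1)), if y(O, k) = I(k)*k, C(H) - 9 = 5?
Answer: -954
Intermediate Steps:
C(H) = 14 (C(H) = 9 + 5 = 14)
I(j) = 14
y(O, k) = 14*k
K(A) = 18 (K(A) = -9*(-3 - 1*(-1)) = -9*(-3 + 1) = -9*(-2) = 18)
(6*y(1, -4) + K(-8))*((1 - 4)*(-1)) = (6*(14*(-4)) + 18)*((1 - 4)*(-1)) = (6*(-56) + 18)*(-3*(-1)) = (-336 + 18)*3 = -318*3 = -954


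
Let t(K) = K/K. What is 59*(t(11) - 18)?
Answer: -1003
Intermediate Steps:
t(K) = 1
59*(t(11) - 18) = 59*(1 - 18) = 59*(-17) = -1003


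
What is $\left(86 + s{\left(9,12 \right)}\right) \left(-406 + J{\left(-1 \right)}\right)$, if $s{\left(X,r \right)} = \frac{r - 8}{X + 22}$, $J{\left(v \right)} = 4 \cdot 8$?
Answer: $- \frac{998580}{31} \approx -32212.0$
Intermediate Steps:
$J{\left(v \right)} = 32$
$s{\left(X,r \right)} = \frac{-8 + r}{22 + X}$
$\left(86 + s{\left(9,12 \right)}\right) \left(-406 + J{\left(-1 \right)}\right) = \left(86 + \frac{-8 + 12}{22 + 9}\right) \left(-406 + 32\right) = \left(86 + \frac{1}{31} \cdot 4\right) \left(-374\right) = \left(86 + \frac{4}{31}\right) \left(-374\right) = \frac{2670}{31} \left(-374\right) = - \frac{998580}{31}$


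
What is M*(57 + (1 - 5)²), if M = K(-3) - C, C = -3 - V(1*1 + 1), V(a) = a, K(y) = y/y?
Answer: 438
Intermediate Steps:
K(y) = 1
C = -5 (C = -3 - (1*1 + 1) = -3 - (1 + 1) = -3 - 1*2 = -3 - 2 = -5)
M = 6 (M = 1 - 1*(-5) = 1 + 5 = 6)
M*(57 + (1 - 5)²) = 6*(57 + (1 - 5)²) = 6*(57 + (-4)²) = 6*(57 + 16) = 6*73 = 438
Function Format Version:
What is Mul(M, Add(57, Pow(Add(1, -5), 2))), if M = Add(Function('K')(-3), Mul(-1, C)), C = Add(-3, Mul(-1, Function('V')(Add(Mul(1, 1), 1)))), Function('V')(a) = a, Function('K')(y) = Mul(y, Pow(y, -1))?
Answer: 438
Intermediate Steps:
Function('K')(y) = 1
C = -5 (C = Add(-3, Mul(-1, Add(Mul(1, 1), 1))) = Add(-3, Mul(-1, Add(1, 1))) = Add(-3, Mul(-1, 2)) = Add(-3, -2) = -5)
M = 6 (M = Add(1, Mul(-1, -5)) = Add(1, 5) = 6)
Mul(M, Add(57, Pow(Add(1, -5), 2))) = Mul(6, Add(57, Pow(Add(1, -5), 2))) = Mul(6, Add(57, Pow(-4, 2))) = Mul(6, Add(57, 16)) = Mul(6, 73) = 438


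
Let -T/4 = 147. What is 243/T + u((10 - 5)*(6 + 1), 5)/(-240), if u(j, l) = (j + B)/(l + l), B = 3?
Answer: -25231/58800 ≈ -0.42910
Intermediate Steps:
T = -588 (T = -4*147 = -588)
u(j, l) = (3 + j)/(2*l) (u(j, l) = (j + 3)/(l + l) = (3 + j)/((2*l)) = (3 + j)*(1/(2*l)) = (3 + j)/(2*l))
243/T + u((10 - 5)*(6 + 1), 5)/(-240) = 243/(-588) + ((½)*(3 + (10 - 5)*(6 + 1))/5)/(-240) = 243*(-1/588) + ((½)*(⅕)*(3 + 5*7))*(-1/240) = -81/196 + ((½)*(⅕)*(3 + 35))*(-1/240) = -81/196 + ((½)*(⅕)*38)*(-1/240) = -81/196 + (19/5)*(-1/240) = -81/196 - 19/1200 = -25231/58800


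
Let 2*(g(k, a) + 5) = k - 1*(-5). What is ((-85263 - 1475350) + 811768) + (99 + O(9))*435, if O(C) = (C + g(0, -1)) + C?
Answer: -1398075/2 ≈ -6.9904e+5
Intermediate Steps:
g(k, a) = -5/2 + k/2 (g(k, a) = -5 + (k - 1*(-5))/2 = -5 + (k + 5)/2 = -5 + (5 + k)/2 = -5 + (5/2 + k/2) = -5/2 + k/2)
O(C) = -5/2 + 2*C (O(C) = (C + (-5/2 + (½)*0)) + C = (C + (-5/2 + 0)) + C = (C - 5/2) + C = (-5/2 + C) + C = -5/2 + 2*C)
((-85263 - 1475350) + 811768) + (99 + O(9))*435 = ((-85263 - 1475350) + 811768) + (99 + (-5/2 + 2*9))*435 = (-1560613 + 811768) + (99 + (-5/2 + 18))*435 = -748845 + (99 + 31/2)*435 = -748845 + (229/2)*435 = -748845 + 99615/2 = -1398075/2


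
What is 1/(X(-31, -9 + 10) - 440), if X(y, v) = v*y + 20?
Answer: -1/451 ≈ -0.0022173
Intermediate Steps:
X(y, v) = 20 + v*y
1/(X(-31, -9 + 10) - 440) = 1/((20 + (-9 + 10)*(-31)) - 440) = 1/((20 + 1*(-31)) - 440) = 1/((20 - 31) - 440) = 1/(-11 - 440) = 1/(-451) = -1/451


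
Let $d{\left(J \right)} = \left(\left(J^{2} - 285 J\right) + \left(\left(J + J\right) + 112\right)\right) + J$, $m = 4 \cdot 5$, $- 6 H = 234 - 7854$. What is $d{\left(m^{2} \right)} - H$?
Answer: $46042$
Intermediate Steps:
$H = 1270$ ($H = - \frac{234 - 7854}{6} = \left(- \frac{1}{6}\right) \left(-7620\right) = 1270$)
$m = 20$
$d{\left(J \right)} = 112 + J^{2} - 282 J$ ($d{\left(J \right)} = \left(\left(J^{2} - 285 J\right) + \left(2 J + 112\right)\right) + J = \left(\left(J^{2} - 285 J\right) + \left(112 + 2 J\right)\right) + J = \left(112 + J^{2} - 283 J\right) + J = 112 + J^{2} - 282 J$)
$d{\left(m^{2} \right)} - H = \left(112 + \left(20^{2}\right)^{2} - 282 \cdot 20^{2}\right) - 1270 = \left(112 + 400^{2} - 112800\right) - 1270 = \left(112 + 160000 - 112800\right) - 1270 = 47312 - 1270 = 46042$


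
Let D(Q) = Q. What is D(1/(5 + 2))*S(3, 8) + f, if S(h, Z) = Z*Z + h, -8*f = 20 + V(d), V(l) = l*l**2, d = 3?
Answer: 207/56 ≈ 3.6964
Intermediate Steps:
V(l) = l**3
f = -47/8 (f = -(20 + 3**3)/8 = -(20 + 27)/8 = -1/8*47 = -47/8 ≈ -5.8750)
S(h, Z) = h + Z**2 (S(h, Z) = Z**2 + h = h + Z**2)
D(1/(5 + 2))*S(3, 8) + f = (3 + 8**2)/(5 + 2) - 47/8 = (3 + 64)/7 - 47/8 = (1/7)*67 - 47/8 = 67/7 - 47/8 = 207/56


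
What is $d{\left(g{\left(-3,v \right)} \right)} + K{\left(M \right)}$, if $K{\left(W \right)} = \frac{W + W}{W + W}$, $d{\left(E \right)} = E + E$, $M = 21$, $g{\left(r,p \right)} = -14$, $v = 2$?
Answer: $-27$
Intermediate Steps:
$d{\left(E \right)} = 2 E$
$K{\left(W \right)} = 1$ ($K{\left(W \right)} = \frac{2 W}{2 W} = 2 W \frac{1}{2 W} = 1$)
$d{\left(g{\left(-3,v \right)} \right)} + K{\left(M \right)} = 2 \left(-14\right) + 1 = -28 + 1 = -27$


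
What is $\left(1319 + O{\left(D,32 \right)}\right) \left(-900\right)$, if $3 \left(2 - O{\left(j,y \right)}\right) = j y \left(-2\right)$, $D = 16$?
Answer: $-1496100$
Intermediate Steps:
$O{\left(j,y \right)} = 2 + \frac{2 j y}{3}$ ($O{\left(j,y \right)} = 2 - \frac{j y \left(-2\right)}{3} = 2 - \frac{\left(-2\right) j y}{3} = 2 + \frac{2 j y}{3}$)
$\left(1319 + O{\left(D,32 \right)}\right) \left(-900\right) = \left(1319 + \left(2 + \frac{2}{3} \cdot 16 \cdot 32\right)\right) \left(-900\right) = \left(1319 + \left(2 + \frac{1024}{3}\right)\right) \left(-900\right) = \left(1319 + \frac{1030}{3}\right) \left(-900\right) = \frac{4987}{3} \left(-900\right) = -1496100$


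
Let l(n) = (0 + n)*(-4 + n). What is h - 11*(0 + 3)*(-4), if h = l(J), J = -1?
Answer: 137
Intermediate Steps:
l(n) = n*(-4 + n)
h = 5 (h = -(-4 - 1) = -1*(-5) = 5)
h - 11*(0 + 3)*(-4) = 5 - 11*(0 + 3)*(-4) = 5 - 33*(-4) = 5 - 11*(-12) = 5 + 132 = 137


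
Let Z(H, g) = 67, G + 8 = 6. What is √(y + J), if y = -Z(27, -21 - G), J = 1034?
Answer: √967 ≈ 31.097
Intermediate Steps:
G = -2 (G = -8 + 6 = -2)
y = -67 (y = -1*67 = -67)
√(y + J) = √(-67 + 1034) = √967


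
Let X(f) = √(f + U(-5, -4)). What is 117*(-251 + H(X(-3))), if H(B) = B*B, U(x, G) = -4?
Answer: -30186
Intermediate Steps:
X(f) = √(-4 + f) (X(f) = √(f - 4) = √(-4 + f))
H(B) = B²
117*(-251 + H(X(-3))) = 117*(-251 + (√(-4 - 3))²) = 117*(-251 + (√(-7))²) = 117*(-251 + (I*√7)²) = 117*(-251 - 7) = 117*(-258) = -30186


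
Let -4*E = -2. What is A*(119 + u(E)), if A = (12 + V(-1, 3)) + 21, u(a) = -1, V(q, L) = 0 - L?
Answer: 3540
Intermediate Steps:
E = ½ (E = -¼*(-2) = ½ ≈ 0.50000)
V(q, L) = -L
A = 30 (A = (12 - 1*3) + 21 = (12 - 3) + 21 = 9 + 21 = 30)
A*(119 + u(E)) = 30*(119 - 1) = 30*118 = 3540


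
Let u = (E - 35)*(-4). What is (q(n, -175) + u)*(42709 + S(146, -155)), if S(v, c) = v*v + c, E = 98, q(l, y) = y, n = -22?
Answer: -27272490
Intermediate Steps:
S(v, c) = c + v² (S(v, c) = v² + c = c + v²)
u = -252 (u = (98 - 35)*(-4) = 63*(-4) = -252)
(q(n, -175) + u)*(42709 + S(146, -155)) = (-175 - 252)*(42709 + (-155 + 146²)) = -427*(42709 + (-155 + 21316)) = -427*(42709 + 21161) = -427*63870 = -27272490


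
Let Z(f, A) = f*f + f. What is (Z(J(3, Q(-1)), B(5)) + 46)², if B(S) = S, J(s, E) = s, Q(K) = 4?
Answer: 3364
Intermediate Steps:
Z(f, A) = f + f² (Z(f, A) = f² + f = f + f²)
(Z(J(3, Q(-1)), B(5)) + 46)² = (3*(1 + 3) + 46)² = (3*4 + 46)² = (12 + 46)² = 58² = 3364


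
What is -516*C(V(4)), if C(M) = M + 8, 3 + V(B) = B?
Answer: -4644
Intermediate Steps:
V(B) = -3 + B
C(M) = 8 + M
-516*C(V(4)) = -516*(8 + (-3 + 4)) = -516*(8 + 1) = -516*9 = -4644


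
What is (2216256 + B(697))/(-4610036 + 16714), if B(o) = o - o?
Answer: -1108128/2296661 ≈ -0.48250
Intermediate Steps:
B(o) = 0
(2216256 + B(697))/(-4610036 + 16714) = (2216256 + 0)/(-4610036 + 16714) = 2216256/(-4593322) = 2216256*(-1/4593322) = -1108128/2296661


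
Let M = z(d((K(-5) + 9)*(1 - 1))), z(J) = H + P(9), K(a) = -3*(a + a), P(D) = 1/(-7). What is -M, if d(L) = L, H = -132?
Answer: 925/7 ≈ 132.14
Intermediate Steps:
P(D) = -⅐
K(a) = -6*a
z(J) = -925/7 (z(J) = -132 - ⅐ = -925/7)
M = -925/7 ≈ -132.14
-M = -1*(-925/7) = 925/7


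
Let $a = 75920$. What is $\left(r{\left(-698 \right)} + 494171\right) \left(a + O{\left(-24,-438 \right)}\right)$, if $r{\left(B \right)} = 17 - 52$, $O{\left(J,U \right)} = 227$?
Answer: $37626973992$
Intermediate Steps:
$r{\left(B \right)} = -35$ ($r{\left(B \right)} = 17 - 52 = -35$)
$\left(r{\left(-698 \right)} + 494171\right) \left(a + O{\left(-24,-438 \right)}\right) = \left(-35 + 494171\right) \left(75920 + 227\right) = 494136 \cdot 76147 = 37626973992$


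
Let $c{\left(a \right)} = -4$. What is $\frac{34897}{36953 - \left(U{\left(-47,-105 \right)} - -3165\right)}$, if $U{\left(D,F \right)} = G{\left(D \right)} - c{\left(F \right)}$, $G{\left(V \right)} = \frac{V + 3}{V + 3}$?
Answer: $\frac{34897}{33783} \approx 1.033$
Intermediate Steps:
$G{\left(V \right)} = 1$ ($G{\left(V \right)} = \frac{3 + V}{3 + V} = 1$)
$U{\left(D,F \right)} = 5$ ($U{\left(D,F \right)} = 1 - -4 = 1 + 4 = 5$)
$\frac{34897}{36953 - \left(U{\left(-47,-105 \right)} - -3165\right)} = \frac{34897}{36953 - \left(5 - -3165\right)} = \frac{34897}{36953 - \left(5 + 3165\right)} = \frac{34897}{36953 - 3170} = \frac{34897}{33783}$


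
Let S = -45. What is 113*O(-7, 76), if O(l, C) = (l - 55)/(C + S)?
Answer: -226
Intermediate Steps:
O(l, C) = (-55 + l)/(-45 + C) (O(l, C) = (l - 55)/(C - 45) = (-55 + l)/(-45 + C))
113*O(-7, 76) = 113*((-55 - 7)/(-45 + 76)) = 113*(-62/31) = 113*((1/31)*(-62)) = 113*(-2) = -226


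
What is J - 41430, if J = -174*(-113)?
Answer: -21768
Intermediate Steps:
J = 19662
J - 41430 = 19662 - 41430 = -21768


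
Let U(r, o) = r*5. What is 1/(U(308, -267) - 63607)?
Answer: -1/62067 ≈ -1.6112e-5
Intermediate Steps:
U(r, o) = 5*r
1/(U(308, -267) - 63607) = 1/(5*308 - 63607) = 1/(1540 - 63607) = 1/(-62067) = -1/62067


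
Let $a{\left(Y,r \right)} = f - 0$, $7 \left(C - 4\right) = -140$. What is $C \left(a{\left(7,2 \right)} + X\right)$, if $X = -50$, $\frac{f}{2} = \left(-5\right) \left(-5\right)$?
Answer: $0$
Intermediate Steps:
$f = 50$ ($f = 2 \left(\left(-5\right) \left(-5\right)\right) = 2 \cdot 25 = 50$)
$C = -16$ ($C = 4 + \frac{1}{7} \left(-140\right) = 4 - 20 = -16$)
$a{\left(Y,r \right)} = 50$ ($a{\left(Y,r \right)} = 50 - 0 = 50 + 0 = 50$)
$C \left(a{\left(7,2 \right)} + X\right) = - 16 \left(50 - 50\right) = \left(-16\right) 0 = 0$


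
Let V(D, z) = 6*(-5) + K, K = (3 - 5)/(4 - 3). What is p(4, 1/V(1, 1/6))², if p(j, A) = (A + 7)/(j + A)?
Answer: 49729/16129 ≈ 3.0832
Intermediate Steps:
K = -2 (K = -2/1 = -2*1 = -2)
V(D, z) = -32 (V(D, z) = 6*(-5) - 2 = -30 - 2 = -32)
p(j, A) = (7 + A)/(A + j)
p(4, 1/V(1, 1/6))² = ((7 + 1/(-32))/(1/(-32) + 4))² = ((7 - 1/32)/(-1/32 + 4))² = ((223/32)/(127/32))² = ((32/127)*(223/32))² = (223/127)² = 49729/16129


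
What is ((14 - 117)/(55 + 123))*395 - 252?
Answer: -85541/178 ≈ -480.57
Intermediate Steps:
((14 - 117)/(55 + 123))*395 - 252 = -103/178*395 - 252 = -40685/178 - 252 = -85541/178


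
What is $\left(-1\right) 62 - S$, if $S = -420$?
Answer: $358$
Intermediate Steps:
$\left(-1\right) 62 - S = \left(-1\right) 62 - -420 = -62 + 420 = 358$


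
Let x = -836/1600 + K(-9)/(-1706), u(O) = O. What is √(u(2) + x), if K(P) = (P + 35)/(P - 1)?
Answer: √430460479/17060 ≈ 1.2162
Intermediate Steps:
K(P) = (35 + P)/(-1 + P)
x = -177757/341200 (x = -836/1600 + ((35 - 9)/(-1 - 9))/(-1706) = -836*1/1600 + (26/(-10))*(-1/1706) = -209/400 - ⅒*26*(-1/1706) = -209/400 - 13/5*(-1/1706) = -209/400 + 13/8530 = -177757/341200 ≈ -0.52098)
√(u(2) + x) = √(2 - 177757/341200) = √(504643/341200) = √430460479/17060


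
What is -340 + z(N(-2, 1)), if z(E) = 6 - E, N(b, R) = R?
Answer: -335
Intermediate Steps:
-340 + z(N(-2, 1)) = -340 + (6 - 1*1) = -340 + (6 - 1) = -340 + 5 = -335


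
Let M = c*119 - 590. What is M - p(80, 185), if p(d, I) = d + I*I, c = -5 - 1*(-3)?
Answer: -35133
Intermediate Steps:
c = -2 (c = -5 + 3 = -2)
p(d, I) = d + I²
M = -828 (M = -2*119 - 590 = -238 - 590 = -828)
M - p(80, 185) = -828 - (80 + 185²) = -828 - (80 + 34225) = -828 - 1*34305 = -828 - 34305 = -35133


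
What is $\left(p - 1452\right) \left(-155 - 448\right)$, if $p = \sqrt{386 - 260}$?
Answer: $875556 - 1809 \sqrt{14} \approx 8.6879 \cdot 10^{5}$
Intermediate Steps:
$p = 3 \sqrt{14}$ ($p = \sqrt{126} = 3 \sqrt{14} \approx 11.225$)
$\left(p - 1452\right) \left(-155 - 448\right) = \left(3 \sqrt{14} - 1452\right) \left(-155 - 448\right) = \left(-1452 + 3 \sqrt{14}\right) \left(-603\right) = 875556 - 1809 \sqrt{14}$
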